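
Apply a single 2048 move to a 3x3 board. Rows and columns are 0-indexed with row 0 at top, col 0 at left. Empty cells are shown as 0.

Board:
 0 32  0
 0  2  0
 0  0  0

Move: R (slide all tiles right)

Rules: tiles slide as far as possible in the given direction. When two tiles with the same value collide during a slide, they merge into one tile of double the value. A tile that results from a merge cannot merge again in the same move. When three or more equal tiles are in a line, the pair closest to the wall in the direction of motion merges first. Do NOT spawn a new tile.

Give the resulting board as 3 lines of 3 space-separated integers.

Slide right:
row 0: [0, 32, 0] -> [0, 0, 32]
row 1: [0, 2, 0] -> [0, 0, 2]
row 2: [0, 0, 0] -> [0, 0, 0]

Answer:  0  0 32
 0  0  2
 0  0  0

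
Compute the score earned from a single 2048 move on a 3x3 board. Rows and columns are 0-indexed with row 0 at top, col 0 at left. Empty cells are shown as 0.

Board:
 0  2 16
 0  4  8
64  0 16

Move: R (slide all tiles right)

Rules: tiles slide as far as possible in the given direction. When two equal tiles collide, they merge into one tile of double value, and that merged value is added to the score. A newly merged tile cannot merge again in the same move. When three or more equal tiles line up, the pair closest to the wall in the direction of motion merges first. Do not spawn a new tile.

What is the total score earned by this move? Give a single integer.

Answer: 0

Derivation:
Slide right:
row 0: [0, 2, 16] -> [0, 2, 16]  score +0 (running 0)
row 1: [0, 4, 8] -> [0, 4, 8]  score +0 (running 0)
row 2: [64, 0, 16] -> [0, 64, 16]  score +0 (running 0)
Board after move:
 0  2 16
 0  4  8
 0 64 16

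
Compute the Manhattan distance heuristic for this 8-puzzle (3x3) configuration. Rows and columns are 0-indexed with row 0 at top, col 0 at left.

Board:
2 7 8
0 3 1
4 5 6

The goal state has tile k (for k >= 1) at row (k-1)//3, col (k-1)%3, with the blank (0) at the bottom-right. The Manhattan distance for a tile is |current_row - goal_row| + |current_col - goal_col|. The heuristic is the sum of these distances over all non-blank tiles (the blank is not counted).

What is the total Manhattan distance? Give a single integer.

Tile 2: (0,0)->(0,1) = 1
Tile 7: (0,1)->(2,0) = 3
Tile 8: (0,2)->(2,1) = 3
Tile 3: (1,1)->(0,2) = 2
Tile 1: (1,2)->(0,0) = 3
Tile 4: (2,0)->(1,0) = 1
Tile 5: (2,1)->(1,1) = 1
Tile 6: (2,2)->(1,2) = 1
Sum: 1 + 3 + 3 + 2 + 3 + 1 + 1 + 1 = 15

Answer: 15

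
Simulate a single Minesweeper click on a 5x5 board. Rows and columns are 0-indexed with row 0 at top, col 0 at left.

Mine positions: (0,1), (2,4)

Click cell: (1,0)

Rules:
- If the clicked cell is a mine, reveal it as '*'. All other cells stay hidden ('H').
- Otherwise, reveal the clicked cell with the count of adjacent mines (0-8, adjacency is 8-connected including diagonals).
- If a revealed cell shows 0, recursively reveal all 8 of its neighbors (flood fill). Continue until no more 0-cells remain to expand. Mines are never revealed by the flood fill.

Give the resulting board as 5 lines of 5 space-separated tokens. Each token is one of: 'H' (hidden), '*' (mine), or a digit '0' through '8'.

H H H H H
1 H H H H
H H H H H
H H H H H
H H H H H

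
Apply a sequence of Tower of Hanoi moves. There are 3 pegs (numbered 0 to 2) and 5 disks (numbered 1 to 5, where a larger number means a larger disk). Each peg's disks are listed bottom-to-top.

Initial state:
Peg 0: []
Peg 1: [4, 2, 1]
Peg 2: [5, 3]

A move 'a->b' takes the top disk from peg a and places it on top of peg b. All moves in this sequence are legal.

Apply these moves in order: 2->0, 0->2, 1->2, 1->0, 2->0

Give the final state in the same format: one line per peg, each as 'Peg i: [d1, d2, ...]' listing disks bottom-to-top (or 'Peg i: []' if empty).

Answer: Peg 0: [2, 1]
Peg 1: [4]
Peg 2: [5, 3]

Derivation:
After move 1 (2->0):
Peg 0: [3]
Peg 1: [4, 2, 1]
Peg 2: [5]

After move 2 (0->2):
Peg 0: []
Peg 1: [4, 2, 1]
Peg 2: [5, 3]

After move 3 (1->2):
Peg 0: []
Peg 1: [4, 2]
Peg 2: [5, 3, 1]

After move 4 (1->0):
Peg 0: [2]
Peg 1: [4]
Peg 2: [5, 3, 1]

After move 5 (2->0):
Peg 0: [2, 1]
Peg 1: [4]
Peg 2: [5, 3]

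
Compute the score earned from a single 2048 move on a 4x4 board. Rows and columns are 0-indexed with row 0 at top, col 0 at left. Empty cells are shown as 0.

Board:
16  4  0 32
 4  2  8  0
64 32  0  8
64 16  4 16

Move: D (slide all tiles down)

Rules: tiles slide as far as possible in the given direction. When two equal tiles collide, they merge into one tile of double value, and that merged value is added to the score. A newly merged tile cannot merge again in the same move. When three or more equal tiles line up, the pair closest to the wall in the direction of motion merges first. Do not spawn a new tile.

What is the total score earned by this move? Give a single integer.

Slide down:
col 0: [16, 4, 64, 64] -> [0, 16, 4, 128]  score +128 (running 128)
col 1: [4, 2, 32, 16] -> [4, 2, 32, 16]  score +0 (running 128)
col 2: [0, 8, 0, 4] -> [0, 0, 8, 4]  score +0 (running 128)
col 3: [32, 0, 8, 16] -> [0, 32, 8, 16]  score +0 (running 128)
Board after move:
  0   4   0   0
 16   2   0  32
  4  32   8   8
128  16   4  16

Answer: 128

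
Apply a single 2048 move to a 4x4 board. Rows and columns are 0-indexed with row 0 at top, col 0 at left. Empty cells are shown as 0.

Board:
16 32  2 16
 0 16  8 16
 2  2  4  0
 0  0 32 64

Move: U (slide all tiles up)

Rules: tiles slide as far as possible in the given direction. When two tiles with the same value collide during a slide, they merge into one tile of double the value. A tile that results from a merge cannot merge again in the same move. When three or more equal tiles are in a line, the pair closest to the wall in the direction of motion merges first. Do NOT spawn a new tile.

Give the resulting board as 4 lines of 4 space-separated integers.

Slide up:
col 0: [16, 0, 2, 0] -> [16, 2, 0, 0]
col 1: [32, 16, 2, 0] -> [32, 16, 2, 0]
col 2: [2, 8, 4, 32] -> [2, 8, 4, 32]
col 3: [16, 16, 0, 64] -> [32, 64, 0, 0]

Answer: 16 32  2 32
 2 16  8 64
 0  2  4  0
 0  0 32  0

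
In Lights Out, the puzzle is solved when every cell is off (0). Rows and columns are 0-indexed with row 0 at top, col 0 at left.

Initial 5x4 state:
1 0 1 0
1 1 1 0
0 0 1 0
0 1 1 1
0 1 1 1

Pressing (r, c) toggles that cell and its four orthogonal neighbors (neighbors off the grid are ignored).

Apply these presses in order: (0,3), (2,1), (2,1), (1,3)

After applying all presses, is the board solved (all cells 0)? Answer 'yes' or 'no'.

After press 1 at (0,3):
1 0 0 1
1 1 1 1
0 0 1 0
0 1 1 1
0 1 1 1

After press 2 at (2,1):
1 0 0 1
1 0 1 1
1 1 0 0
0 0 1 1
0 1 1 1

After press 3 at (2,1):
1 0 0 1
1 1 1 1
0 0 1 0
0 1 1 1
0 1 1 1

After press 4 at (1,3):
1 0 0 0
1 1 0 0
0 0 1 1
0 1 1 1
0 1 1 1

Lights still on: 11

Answer: no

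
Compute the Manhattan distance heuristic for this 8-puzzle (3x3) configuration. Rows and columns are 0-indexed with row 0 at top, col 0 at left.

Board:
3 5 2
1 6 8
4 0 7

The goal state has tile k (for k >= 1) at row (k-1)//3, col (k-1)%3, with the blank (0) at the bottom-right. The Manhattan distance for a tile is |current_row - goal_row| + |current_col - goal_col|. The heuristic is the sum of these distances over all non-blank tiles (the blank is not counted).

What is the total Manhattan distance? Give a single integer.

Tile 3: at (0,0), goal (0,2), distance |0-0|+|0-2| = 2
Tile 5: at (0,1), goal (1,1), distance |0-1|+|1-1| = 1
Tile 2: at (0,2), goal (0,1), distance |0-0|+|2-1| = 1
Tile 1: at (1,0), goal (0,0), distance |1-0|+|0-0| = 1
Tile 6: at (1,1), goal (1,2), distance |1-1|+|1-2| = 1
Tile 8: at (1,2), goal (2,1), distance |1-2|+|2-1| = 2
Tile 4: at (2,0), goal (1,0), distance |2-1|+|0-0| = 1
Tile 7: at (2,2), goal (2,0), distance |2-2|+|2-0| = 2
Sum: 2 + 1 + 1 + 1 + 1 + 2 + 1 + 2 = 11

Answer: 11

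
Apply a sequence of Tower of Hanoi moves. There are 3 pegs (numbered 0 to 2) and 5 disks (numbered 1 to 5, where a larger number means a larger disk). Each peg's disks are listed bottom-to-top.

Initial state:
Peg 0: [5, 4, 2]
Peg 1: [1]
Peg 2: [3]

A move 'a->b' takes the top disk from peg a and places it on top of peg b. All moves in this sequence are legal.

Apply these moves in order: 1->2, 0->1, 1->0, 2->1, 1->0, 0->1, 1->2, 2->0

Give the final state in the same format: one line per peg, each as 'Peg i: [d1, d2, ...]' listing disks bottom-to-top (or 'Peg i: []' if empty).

Answer: Peg 0: [5, 4, 2, 1]
Peg 1: []
Peg 2: [3]

Derivation:
After move 1 (1->2):
Peg 0: [5, 4, 2]
Peg 1: []
Peg 2: [3, 1]

After move 2 (0->1):
Peg 0: [5, 4]
Peg 1: [2]
Peg 2: [3, 1]

After move 3 (1->0):
Peg 0: [5, 4, 2]
Peg 1: []
Peg 2: [3, 1]

After move 4 (2->1):
Peg 0: [5, 4, 2]
Peg 1: [1]
Peg 2: [3]

After move 5 (1->0):
Peg 0: [5, 4, 2, 1]
Peg 1: []
Peg 2: [3]

After move 6 (0->1):
Peg 0: [5, 4, 2]
Peg 1: [1]
Peg 2: [3]

After move 7 (1->2):
Peg 0: [5, 4, 2]
Peg 1: []
Peg 2: [3, 1]

After move 8 (2->0):
Peg 0: [5, 4, 2, 1]
Peg 1: []
Peg 2: [3]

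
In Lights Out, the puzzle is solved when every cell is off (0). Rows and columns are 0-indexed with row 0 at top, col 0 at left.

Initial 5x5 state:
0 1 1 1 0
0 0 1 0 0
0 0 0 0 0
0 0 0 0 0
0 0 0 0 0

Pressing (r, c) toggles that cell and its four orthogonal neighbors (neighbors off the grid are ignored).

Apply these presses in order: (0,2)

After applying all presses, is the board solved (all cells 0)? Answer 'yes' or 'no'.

After press 1 at (0,2):
0 0 0 0 0
0 0 0 0 0
0 0 0 0 0
0 0 0 0 0
0 0 0 0 0

Lights still on: 0

Answer: yes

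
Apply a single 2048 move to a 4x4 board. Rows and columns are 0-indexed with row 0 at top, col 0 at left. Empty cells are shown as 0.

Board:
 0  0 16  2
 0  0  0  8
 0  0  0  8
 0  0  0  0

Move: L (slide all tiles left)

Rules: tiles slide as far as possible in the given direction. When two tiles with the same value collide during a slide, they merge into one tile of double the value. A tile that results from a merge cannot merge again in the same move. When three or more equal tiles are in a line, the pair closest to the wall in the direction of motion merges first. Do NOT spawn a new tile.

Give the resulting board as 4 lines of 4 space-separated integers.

Slide left:
row 0: [0, 0, 16, 2] -> [16, 2, 0, 0]
row 1: [0, 0, 0, 8] -> [8, 0, 0, 0]
row 2: [0, 0, 0, 8] -> [8, 0, 0, 0]
row 3: [0, 0, 0, 0] -> [0, 0, 0, 0]

Answer: 16  2  0  0
 8  0  0  0
 8  0  0  0
 0  0  0  0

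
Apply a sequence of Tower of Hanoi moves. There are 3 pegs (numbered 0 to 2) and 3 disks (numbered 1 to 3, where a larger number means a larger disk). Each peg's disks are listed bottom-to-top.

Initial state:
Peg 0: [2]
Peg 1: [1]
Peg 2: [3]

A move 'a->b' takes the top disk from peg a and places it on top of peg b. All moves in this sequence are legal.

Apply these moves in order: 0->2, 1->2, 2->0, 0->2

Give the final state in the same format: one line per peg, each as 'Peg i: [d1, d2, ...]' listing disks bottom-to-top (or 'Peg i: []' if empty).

After move 1 (0->2):
Peg 0: []
Peg 1: [1]
Peg 2: [3, 2]

After move 2 (1->2):
Peg 0: []
Peg 1: []
Peg 2: [3, 2, 1]

After move 3 (2->0):
Peg 0: [1]
Peg 1: []
Peg 2: [3, 2]

After move 4 (0->2):
Peg 0: []
Peg 1: []
Peg 2: [3, 2, 1]

Answer: Peg 0: []
Peg 1: []
Peg 2: [3, 2, 1]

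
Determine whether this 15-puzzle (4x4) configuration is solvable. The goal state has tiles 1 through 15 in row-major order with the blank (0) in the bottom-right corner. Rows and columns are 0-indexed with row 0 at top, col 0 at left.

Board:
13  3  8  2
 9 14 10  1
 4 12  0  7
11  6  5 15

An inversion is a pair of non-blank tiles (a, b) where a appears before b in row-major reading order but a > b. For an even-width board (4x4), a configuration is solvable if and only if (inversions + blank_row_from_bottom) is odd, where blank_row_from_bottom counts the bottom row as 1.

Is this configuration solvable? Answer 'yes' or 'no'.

Inversions: 48
Blank is in row 2 (0-indexed from top), which is row 2 counting from the bottom (bottom = 1).
48 + 2 = 50, which is even, so the puzzle is not solvable.

Answer: no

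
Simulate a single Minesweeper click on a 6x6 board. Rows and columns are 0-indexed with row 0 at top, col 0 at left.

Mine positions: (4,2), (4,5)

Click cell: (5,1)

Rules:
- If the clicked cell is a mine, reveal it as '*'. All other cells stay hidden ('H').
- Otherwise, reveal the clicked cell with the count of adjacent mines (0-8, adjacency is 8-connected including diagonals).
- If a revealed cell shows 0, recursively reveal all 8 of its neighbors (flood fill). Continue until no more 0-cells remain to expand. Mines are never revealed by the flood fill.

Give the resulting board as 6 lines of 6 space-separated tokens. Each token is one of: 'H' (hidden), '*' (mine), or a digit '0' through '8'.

H H H H H H
H H H H H H
H H H H H H
H H H H H H
H H H H H H
H 1 H H H H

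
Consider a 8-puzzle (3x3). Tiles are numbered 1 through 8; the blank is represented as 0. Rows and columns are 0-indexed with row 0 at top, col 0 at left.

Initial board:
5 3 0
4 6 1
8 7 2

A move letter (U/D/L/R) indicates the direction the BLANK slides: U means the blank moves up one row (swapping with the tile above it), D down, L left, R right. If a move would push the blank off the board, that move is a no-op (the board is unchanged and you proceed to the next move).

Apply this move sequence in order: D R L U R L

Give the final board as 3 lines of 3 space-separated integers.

After move 1 (D):
5 3 1
4 6 0
8 7 2

After move 2 (R):
5 3 1
4 6 0
8 7 2

After move 3 (L):
5 3 1
4 0 6
8 7 2

After move 4 (U):
5 0 1
4 3 6
8 7 2

After move 5 (R):
5 1 0
4 3 6
8 7 2

After move 6 (L):
5 0 1
4 3 6
8 7 2

Answer: 5 0 1
4 3 6
8 7 2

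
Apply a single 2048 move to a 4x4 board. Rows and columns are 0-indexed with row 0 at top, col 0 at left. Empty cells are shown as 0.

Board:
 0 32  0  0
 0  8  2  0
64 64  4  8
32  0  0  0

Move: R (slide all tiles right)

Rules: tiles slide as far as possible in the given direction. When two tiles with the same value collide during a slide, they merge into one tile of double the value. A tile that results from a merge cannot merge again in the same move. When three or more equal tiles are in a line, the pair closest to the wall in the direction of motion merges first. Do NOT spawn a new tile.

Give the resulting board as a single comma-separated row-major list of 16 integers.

Answer: 0, 0, 0, 32, 0, 0, 8, 2, 0, 128, 4, 8, 0, 0, 0, 32

Derivation:
Slide right:
row 0: [0, 32, 0, 0] -> [0, 0, 0, 32]
row 1: [0, 8, 2, 0] -> [0, 0, 8, 2]
row 2: [64, 64, 4, 8] -> [0, 128, 4, 8]
row 3: [32, 0, 0, 0] -> [0, 0, 0, 32]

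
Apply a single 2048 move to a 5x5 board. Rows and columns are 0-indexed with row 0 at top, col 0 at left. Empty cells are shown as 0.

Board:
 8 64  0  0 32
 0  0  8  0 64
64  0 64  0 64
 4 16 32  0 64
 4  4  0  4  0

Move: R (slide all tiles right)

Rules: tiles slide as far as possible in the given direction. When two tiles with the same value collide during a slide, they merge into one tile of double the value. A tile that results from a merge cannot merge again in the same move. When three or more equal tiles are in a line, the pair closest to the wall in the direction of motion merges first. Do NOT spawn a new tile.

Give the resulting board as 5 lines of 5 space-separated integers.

Answer:   0   0   8  64  32
  0   0   0   8  64
  0   0   0  64 128
  0   4  16  32  64
  0   0   0   4   8

Derivation:
Slide right:
row 0: [8, 64, 0, 0, 32] -> [0, 0, 8, 64, 32]
row 1: [0, 0, 8, 0, 64] -> [0, 0, 0, 8, 64]
row 2: [64, 0, 64, 0, 64] -> [0, 0, 0, 64, 128]
row 3: [4, 16, 32, 0, 64] -> [0, 4, 16, 32, 64]
row 4: [4, 4, 0, 4, 0] -> [0, 0, 0, 4, 8]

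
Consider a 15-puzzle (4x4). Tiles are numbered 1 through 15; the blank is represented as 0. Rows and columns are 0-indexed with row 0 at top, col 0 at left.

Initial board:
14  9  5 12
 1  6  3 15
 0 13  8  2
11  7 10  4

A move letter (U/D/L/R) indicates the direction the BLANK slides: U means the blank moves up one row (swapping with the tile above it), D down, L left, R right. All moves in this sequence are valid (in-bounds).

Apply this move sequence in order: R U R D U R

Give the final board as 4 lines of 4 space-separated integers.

Answer: 14  9  5 12
 1  3 15  0
13  6  8  2
11  7 10  4

Derivation:
After move 1 (R):
14  9  5 12
 1  6  3 15
13  0  8  2
11  7 10  4

After move 2 (U):
14  9  5 12
 1  0  3 15
13  6  8  2
11  7 10  4

After move 3 (R):
14  9  5 12
 1  3  0 15
13  6  8  2
11  7 10  4

After move 4 (D):
14  9  5 12
 1  3  8 15
13  6  0  2
11  7 10  4

After move 5 (U):
14  9  5 12
 1  3  0 15
13  6  8  2
11  7 10  4

After move 6 (R):
14  9  5 12
 1  3 15  0
13  6  8  2
11  7 10  4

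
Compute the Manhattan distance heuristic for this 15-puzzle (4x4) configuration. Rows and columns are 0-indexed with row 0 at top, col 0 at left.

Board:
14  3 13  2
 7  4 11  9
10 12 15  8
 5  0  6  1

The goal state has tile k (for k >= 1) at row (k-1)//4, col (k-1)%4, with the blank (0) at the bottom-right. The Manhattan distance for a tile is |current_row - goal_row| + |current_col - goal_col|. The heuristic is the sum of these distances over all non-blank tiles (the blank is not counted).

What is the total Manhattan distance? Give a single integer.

Answer: 38

Derivation:
Tile 14: (0,0)->(3,1) = 4
Tile 3: (0,1)->(0,2) = 1
Tile 13: (0,2)->(3,0) = 5
Tile 2: (0,3)->(0,1) = 2
Tile 7: (1,0)->(1,2) = 2
Tile 4: (1,1)->(0,3) = 3
Tile 11: (1,2)->(2,2) = 1
Tile 9: (1,3)->(2,0) = 4
Tile 10: (2,0)->(2,1) = 1
Tile 12: (2,1)->(2,3) = 2
Tile 15: (2,2)->(3,2) = 1
Tile 8: (2,3)->(1,3) = 1
Tile 5: (3,0)->(1,0) = 2
Tile 6: (3,2)->(1,1) = 3
Tile 1: (3,3)->(0,0) = 6
Sum: 4 + 1 + 5 + 2 + 2 + 3 + 1 + 4 + 1 + 2 + 1 + 1 + 2 + 3 + 6 = 38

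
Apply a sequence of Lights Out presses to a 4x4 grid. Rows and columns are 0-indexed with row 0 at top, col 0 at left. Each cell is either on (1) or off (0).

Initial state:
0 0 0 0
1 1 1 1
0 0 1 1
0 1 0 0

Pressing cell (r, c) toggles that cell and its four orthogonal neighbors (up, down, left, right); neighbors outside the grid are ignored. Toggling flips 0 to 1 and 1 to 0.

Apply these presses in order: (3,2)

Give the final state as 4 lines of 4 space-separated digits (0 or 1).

After press 1 at (3,2):
0 0 0 0
1 1 1 1
0 0 0 1
0 0 1 1

Answer: 0 0 0 0
1 1 1 1
0 0 0 1
0 0 1 1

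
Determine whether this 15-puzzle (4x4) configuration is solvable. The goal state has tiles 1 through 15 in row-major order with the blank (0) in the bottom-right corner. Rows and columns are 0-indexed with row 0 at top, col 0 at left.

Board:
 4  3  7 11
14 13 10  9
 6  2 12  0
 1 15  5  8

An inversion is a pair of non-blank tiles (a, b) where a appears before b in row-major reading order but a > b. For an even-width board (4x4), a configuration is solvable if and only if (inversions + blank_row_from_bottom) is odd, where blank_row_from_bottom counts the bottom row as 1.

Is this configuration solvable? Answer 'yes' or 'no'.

Inversions: 53
Blank is in row 2 (0-indexed from top), which is row 2 counting from the bottom (bottom = 1).
53 + 2 = 55, which is odd, so the puzzle is solvable.

Answer: yes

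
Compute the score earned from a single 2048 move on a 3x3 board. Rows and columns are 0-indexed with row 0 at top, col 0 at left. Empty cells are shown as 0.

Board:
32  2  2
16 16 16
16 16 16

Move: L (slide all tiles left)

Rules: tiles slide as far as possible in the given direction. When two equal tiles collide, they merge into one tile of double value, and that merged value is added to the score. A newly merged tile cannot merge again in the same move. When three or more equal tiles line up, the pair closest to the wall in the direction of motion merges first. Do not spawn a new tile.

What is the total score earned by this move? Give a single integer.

Answer: 68

Derivation:
Slide left:
row 0: [32, 2, 2] -> [32, 4, 0]  score +4 (running 4)
row 1: [16, 16, 16] -> [32, 16, 0]  score +32 (running 36)
row 2: [16, 16, 16] -> [32, 16, 0]  score +32 (running 68)
Board after move:
32  4  0
32 16  0
32 16  0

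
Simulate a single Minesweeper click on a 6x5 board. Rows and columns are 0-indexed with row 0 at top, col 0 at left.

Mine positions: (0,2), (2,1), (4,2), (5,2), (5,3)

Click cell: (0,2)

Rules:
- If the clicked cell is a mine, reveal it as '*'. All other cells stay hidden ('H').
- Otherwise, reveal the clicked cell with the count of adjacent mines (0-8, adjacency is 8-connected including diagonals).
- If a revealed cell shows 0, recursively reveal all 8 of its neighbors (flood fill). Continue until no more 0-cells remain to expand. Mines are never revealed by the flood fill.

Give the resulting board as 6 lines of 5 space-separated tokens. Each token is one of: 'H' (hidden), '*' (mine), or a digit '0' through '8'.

H H * H H
H H H H H
H H H H H
H H H H H
H H H H H
H H H H H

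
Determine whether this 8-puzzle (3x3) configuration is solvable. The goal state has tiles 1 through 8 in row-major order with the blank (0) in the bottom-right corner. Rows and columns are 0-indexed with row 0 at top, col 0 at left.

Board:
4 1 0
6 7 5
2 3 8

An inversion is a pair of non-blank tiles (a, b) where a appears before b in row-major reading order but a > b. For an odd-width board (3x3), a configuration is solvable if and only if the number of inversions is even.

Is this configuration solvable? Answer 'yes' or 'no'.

Inversions (pairs i<j in row-major order where tile[i] > tile[j] > 0): 11
11 is odd, so the puzzle is not solvable.

Answer: no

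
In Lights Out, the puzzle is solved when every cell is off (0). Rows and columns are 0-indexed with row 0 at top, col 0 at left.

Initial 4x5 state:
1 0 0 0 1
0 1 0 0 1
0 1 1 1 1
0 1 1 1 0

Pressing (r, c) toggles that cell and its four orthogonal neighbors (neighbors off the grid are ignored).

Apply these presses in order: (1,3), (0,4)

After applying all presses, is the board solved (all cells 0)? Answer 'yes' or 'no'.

Answer: no

Derivation:
After press 1 at (1,3):
1 0 0 1 1
0 1 1 1 0
0 1 1 0 1
0 1 1 1 0

After press 2 at (0,4):
1 0 0 0 0
0 1 1 1 1
0 1 1 0 1
0 1 1 1 0

Lights still on: 11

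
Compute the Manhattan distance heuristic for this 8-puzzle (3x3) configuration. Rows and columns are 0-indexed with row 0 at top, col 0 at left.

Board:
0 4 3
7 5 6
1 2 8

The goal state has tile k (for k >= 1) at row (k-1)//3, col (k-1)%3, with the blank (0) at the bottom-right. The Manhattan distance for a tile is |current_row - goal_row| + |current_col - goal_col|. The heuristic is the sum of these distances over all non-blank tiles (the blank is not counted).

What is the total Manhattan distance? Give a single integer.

Tile 4: (0,1)->(1,0) = 2
Tile 3: (0,2)->(0,2) = 0
Tile 7: (1,0)->(2,0) = 1
Tile 5: (1,1)->(1,1) = 0
Tile 6: (1,2)->(1,2) = 0
Tile 1: (2,0)->(0,0) = 2
Tile 2: (2,1)->(0,1) = 2
Tile 8: (2,2)->(2,1) = 1
Sum: 2 + 0 + 1 + 0 + 0 + 2 + 2 + 1 = 8

Answer: 8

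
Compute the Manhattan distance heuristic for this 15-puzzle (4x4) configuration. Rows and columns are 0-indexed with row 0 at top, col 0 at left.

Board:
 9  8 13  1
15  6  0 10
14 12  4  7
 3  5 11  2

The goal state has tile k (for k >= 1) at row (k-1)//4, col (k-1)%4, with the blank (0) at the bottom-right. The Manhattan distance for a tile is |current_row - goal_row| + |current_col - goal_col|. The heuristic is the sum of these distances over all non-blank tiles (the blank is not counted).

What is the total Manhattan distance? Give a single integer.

Answer: 43

Derivation:
Tile 9: at (0,0), goal (2,0), distance |0-2|+|0-0| = 2
Tile 8: at (0,1), goal (1,3), distance |0-1|+|1-3| = 3
Tile 13: at (0,2), goal (3,0), distance |0-3|+|2-0| = 5
Tile 1: at (0,3), goal (0,0), distance |0-0|+|3-0| = 3
Tile 15: at (1,0), goal (3,2), distance |1-3|+|0-2| = 4
Tile 6: at (1,1), goal (1,1), distance |1-1|+|1-1| = 0
Tile 10: at (1,3), goal (2,1), distance |1-2|+|3-1| = 3
Tile 14: at (2,0), goal (3,1), distance |2-3|+|0-1| = 2
Tile 12: at (2,1), goal (2,3), distance |2-2|+|1-3| = 2
Tile 4: at (2,2), goal (0,3), distance |2-0|+|2-3| = 3
Tile 7: at (2,3), goal (1,2), distance |2-1|+|3-2| = 2
Tile 3: at (3,0), goal (0,2), distance |3-0|+|0-2| = 5
Tile 5: at (3,1), goal (1,0), distance |3-1|+|1-0| = 3
Tile 11: at (3,2), goal (2,2), distance |3-2|+|2-2| = 1
Tile 2: at (3,3), goal (0,1), distance |3-0|+|3-1| = 5
Sum: 2 + 3 + 5 + 3 + 4 + 0 + 3 + 2 + 2 + 3 + 2 + 5 + 3 + 1 + 5 = 43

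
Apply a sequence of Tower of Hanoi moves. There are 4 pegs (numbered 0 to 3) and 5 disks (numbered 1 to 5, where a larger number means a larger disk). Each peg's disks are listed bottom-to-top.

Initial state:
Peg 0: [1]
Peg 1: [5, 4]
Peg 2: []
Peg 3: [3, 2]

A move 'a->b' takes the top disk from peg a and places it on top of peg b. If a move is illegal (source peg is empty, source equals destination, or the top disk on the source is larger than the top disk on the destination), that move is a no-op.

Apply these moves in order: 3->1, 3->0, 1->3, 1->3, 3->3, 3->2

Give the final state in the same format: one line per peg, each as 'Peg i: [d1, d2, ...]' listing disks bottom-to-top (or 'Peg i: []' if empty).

After move 1 (3->1):
Peg 0: [1]
Peg 1: [5, 4, 2]
Peg 2: []
Peg 3: [3]

After move 2 (3->0):
Peg 0: [1]
Peg 1: [5, 4, 2]
Peg 2: []
Peg 3: [3]

After move 3 (1->3):
Peg 0: [1]
Peg 1: [5, 4]
Peg 2: []
Peg 3: [3, 2]

After move 4 (1->3):
Peg 0: [1]
Peg 1: [5, 4]
Peg 2: []
Peg 3: [3, 2]

After move 5 (3->3):
Peg 0: [1]
Peg 1: [5, 4]
Peg 2: []
Peg 3: [3, 2]

After move 6 (3->2):
Peg 0: [1]
Peg 1: [5, 4]
Peg 2: [2]
Peg 3: [3]

Answer: Peg 0: [1]
Peg 1: [5, 4]
Peg 2: [2]
Peg 3: [3]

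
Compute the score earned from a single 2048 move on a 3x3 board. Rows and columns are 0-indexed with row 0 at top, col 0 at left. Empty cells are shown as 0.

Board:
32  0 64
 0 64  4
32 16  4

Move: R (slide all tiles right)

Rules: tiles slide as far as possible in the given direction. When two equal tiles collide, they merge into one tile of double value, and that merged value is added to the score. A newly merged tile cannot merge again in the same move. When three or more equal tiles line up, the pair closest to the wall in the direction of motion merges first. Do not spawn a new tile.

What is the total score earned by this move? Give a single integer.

Slide right:
row 0: [32, 0, 64] -> [0, 32, 64]  score +0 (running 0)
row 1: [0, 64, 4] -> [0, 64, 4]  score +0 (running 0)
row 2: [32, 16, 4] -> [32, 16, 4]  score +0 (running 0)
Board after move:
 0 32 64
 0 64  4
32 16  4

Answer: 0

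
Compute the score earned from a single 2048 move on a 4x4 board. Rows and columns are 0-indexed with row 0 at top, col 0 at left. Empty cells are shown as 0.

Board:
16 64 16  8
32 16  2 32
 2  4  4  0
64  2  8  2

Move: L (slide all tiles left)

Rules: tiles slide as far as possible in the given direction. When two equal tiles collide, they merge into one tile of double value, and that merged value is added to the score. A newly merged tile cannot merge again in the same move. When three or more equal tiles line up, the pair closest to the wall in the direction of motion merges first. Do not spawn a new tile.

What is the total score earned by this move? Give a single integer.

Slide left:
row 0: [16, 64, 16, 8] -> [16, 64, 16, 8]  score +0 (running 0)
row 1: [32, 16, 2, 32] -> [32, 16, 2, 32]  score +0 (running 0)
row 2: [2, 4, 4, 0] -> [2, 8, 0, 0]  score +8 (running 8)
row 3: [64, 2, 8, 2] -> [64, 2, 8, 2]  score +0 (running 8)
Board after move:
16 64 16  8
32 16  2 32
 2  8  0  0
64  2  8  2

Answer: 8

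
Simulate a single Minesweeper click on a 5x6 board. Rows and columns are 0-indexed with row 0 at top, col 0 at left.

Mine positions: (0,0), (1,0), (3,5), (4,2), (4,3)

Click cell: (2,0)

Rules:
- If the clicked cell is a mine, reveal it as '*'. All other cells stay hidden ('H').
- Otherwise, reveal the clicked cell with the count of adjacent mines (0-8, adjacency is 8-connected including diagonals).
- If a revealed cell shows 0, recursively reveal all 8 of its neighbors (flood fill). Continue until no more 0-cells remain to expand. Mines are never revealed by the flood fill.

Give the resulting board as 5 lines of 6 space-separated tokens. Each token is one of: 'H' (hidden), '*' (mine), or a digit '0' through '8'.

H H H H H H
H H H H H H
1 H H H H H
H H H H H H
H H H H H H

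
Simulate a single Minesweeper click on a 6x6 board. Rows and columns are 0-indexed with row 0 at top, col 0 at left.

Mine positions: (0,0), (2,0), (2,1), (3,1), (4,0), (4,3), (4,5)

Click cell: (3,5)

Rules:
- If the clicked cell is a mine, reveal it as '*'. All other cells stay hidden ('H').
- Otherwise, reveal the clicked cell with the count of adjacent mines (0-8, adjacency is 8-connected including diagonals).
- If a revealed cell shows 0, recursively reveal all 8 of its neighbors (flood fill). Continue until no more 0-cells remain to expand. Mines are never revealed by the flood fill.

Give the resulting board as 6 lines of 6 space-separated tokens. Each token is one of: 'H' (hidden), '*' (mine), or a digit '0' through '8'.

H H H H H H
H H H H H H
H H H H H H
H H H H H 1
H H H H H H
H H H H H H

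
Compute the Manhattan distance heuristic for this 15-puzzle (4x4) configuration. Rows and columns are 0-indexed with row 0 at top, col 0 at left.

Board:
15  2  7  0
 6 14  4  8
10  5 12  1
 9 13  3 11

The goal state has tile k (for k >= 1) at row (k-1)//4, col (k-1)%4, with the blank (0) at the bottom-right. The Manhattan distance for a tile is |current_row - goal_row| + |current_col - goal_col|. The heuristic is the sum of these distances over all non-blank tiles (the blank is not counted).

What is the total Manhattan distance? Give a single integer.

Answer: 27

Derivation:
Tile 15: at (0,0), goal (3,2), distance |0-3|+|0-2| = 5
Tile 2: at (0,1), goal (0,1), distance |0-0|+|1-1| = 0
Tile 7: at (0,2), goal (1,2), distance |0-1|+|2-2| = 1
Tile 6: at (1,0), goal (1,1), distance |1-1|+|0-1| = 1
Tile 14: at (1,1), goal (3,1), distance |1-3|+|1-1| = 2
Tile 4: at (1,2), goal (0,3), distance |1-0|+|2-3| = 2
Tile 8: at (1,3), goal (1,3), distance |1-1|+|3-3| = 0
Tile 10: at (2,0), goal (2,1), distance |2-2|+|0-1| = 1
Tile 5: at (2,1), goal (1,0), distance |2-1|+|1-0| = 2
Tile 12: at (2,2), goal (2,3), distance |2-2|+|2-3| = 1
Tile 1: at (2,3), goal (0,0), distance |2-0|+|3-0| = 5
Tile 9: at (3,0), goal (2,0), distance |3-2|+|0-0| = 1
Tile 13: at (3,1), goal (3,0), distance |3-3|+|1-0| = 1
Tile 3: at (3,2), goal (0,2), distance |3-0|+|2-2| = 3
Tile 11: at (3,3), goal (2,2), distance |3-2|+|3-2| = 2
Sum: 5 + 0 + 1 + 1 + 2 + 2 + 0 + 1 + 2 + 1 + 5 + 1 + 1 + 3 + 2 = 27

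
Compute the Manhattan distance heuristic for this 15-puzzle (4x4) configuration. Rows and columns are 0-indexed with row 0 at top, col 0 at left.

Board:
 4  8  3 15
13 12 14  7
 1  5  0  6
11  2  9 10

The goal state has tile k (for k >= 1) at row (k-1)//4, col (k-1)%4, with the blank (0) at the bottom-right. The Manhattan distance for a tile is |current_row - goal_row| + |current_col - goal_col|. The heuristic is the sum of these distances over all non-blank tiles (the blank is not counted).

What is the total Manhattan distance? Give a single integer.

Answer: 38

Derivation:
Tile 4: (0,0)->(0,3) = 3
Tile 8: (0,1)->(1,3) = 3
Tile 3: (0,2)->(0,2) = 0
Tile 15: (0,3)->(3,2) = 4
Tile 13: (1,0)->(3,0) = 2
Tile 12: (1,1)->(2,3) = 3
Tile 14: (1,2)->(3,1) = 3
Tile 7: (1,3)->(1,2) = 1
Tile 1: (2,0)->(0,0) = 2
Tile 5: (2,1)->(1,0) = 2
Tile 6: (2,3)->(1,1) = 3
Tile 11: (3,0)->(2,2) = 3
Tile 2: (3,1)->(0,1) = 3
Tile 9: (3,2)->(2,0) = 3
Tile 10: (3,3)->(2,1) = 3
Sum: 3 + 3 + 0 + 4 + 2 + 3 + 3 + 1 + 2 + 2 + 3 + 3 + 3 + 3 + 3 = 38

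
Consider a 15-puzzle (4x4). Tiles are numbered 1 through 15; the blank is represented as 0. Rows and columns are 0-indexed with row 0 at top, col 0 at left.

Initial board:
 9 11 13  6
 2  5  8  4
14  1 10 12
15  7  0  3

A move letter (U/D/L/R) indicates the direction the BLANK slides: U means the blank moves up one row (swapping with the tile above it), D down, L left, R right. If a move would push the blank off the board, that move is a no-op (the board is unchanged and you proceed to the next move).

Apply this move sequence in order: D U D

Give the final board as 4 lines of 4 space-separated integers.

After move 1 (D):
 9 11 13  6
 2  5  8  4
14  1 10 12
15  7  0  3

After move 2 (U):
 9 11 13  6
 2  5  8  4
14  1  0 12
15  7 10  3

After move 3 (D):
 9 11 13  6
 2  5  8  4
14  1 10 12
15  7  0  3

Answer:  9 11 13  6
 2  5  8  4
14  1 10 12
15  7  0  3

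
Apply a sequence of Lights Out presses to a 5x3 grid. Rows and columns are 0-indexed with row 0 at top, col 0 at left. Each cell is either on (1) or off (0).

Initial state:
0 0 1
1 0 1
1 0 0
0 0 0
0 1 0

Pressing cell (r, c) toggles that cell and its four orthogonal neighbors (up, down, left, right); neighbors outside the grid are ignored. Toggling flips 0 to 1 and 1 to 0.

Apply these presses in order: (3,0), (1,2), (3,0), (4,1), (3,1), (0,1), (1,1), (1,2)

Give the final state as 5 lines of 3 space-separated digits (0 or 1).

After press 1 at (3,0):
0 0 1
1 0 1
0 0 0
1 1 0
1 1 0

After press 2 at (1,2):
0 0 0
1 1 0
0 0 1
1 1 0
1 1 0

After press 3 at (3,0):
0 0 0
1 1 0
1 0 1
0 0 0
0 1 0

After press 4 at (4,1):
0 0 0
1 1 0
1 0 1
0 1 0
1 0 1

After press 5 at (3,1):
0 0 0
1 1 0
1 1 1
1 0 1
1 1 1

After press 6 at (0,1):
1 1 1
1 0 0
1 1 1
1 0 1
1 1 1

After press 7 at (1,1):
1 0 1
0 1 1
1 0 1
1 0 1
1 1 1

After press 8 at (1,2):
1 0 0
0 0 0
1 0 0
1 0 1
1 1 1

Answer: 1 0 0
0 0 0
1 0 0
1 0 1
1 1 1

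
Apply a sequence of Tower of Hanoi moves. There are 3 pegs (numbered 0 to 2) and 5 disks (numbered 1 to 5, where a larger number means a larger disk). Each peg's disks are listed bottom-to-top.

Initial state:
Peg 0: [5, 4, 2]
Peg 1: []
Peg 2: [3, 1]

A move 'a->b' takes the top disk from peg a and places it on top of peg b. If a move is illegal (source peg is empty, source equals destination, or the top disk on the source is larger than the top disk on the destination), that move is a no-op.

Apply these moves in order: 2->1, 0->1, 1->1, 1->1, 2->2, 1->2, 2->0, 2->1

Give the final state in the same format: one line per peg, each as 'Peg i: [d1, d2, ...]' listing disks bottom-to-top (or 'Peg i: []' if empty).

After move 1 (2->1):
Peg 0: [5, 4, 2]
Peg 1: [1]
Peg 2: [3]

After move 2 (0->1):
Peg 0: [5, 4, 2]
Peg 1: [1]
Peg 2: [3]

After move 3 (1->1):
Peg 0: [5, 4, 2]
Peg 1: [1]
Peg 2: [3]

After move 4 (1->1):
Peg 0: [5, 4, 2]
Peg 1: [1]
Peg 2: [3]

After move 5 (2->2):
Peg 0: [5, 4, 2]
Peg 1: [1]
Peg 2: [3]

After move 6 (1->2):
Peg 0: [5, 4, 2]
Peg 1: []
Peg 2: [3, 1]

After move 7 (2->0):
Peg 0: [5, 4, 2, 1]
Peg 1: []
Peg 2: [3]

After move 8 (2->1):
Peg 0: [5, 4, 2, 1]
Peg 1: [3]
Peg 2: []

Answer: Peg 0: [5, 4, 2, 1]
Peg 1: [3]
Peg 2: []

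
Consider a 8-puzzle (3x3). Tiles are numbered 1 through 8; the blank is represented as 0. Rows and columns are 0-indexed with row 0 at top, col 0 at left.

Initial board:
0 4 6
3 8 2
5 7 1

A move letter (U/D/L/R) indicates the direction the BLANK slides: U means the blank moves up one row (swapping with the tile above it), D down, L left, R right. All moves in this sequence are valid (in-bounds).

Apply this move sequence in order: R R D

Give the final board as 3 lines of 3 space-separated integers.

Answer: 4 6 2
3 8 0
5 7 1

Derivation:
After move 1 (R):
4 0 6
3 8 2
5 7 1

After move 2 (R):
4 6 0
3 8 2
5 7 1

After move 3 (D):
4 6 2
3 8 0
5 7 1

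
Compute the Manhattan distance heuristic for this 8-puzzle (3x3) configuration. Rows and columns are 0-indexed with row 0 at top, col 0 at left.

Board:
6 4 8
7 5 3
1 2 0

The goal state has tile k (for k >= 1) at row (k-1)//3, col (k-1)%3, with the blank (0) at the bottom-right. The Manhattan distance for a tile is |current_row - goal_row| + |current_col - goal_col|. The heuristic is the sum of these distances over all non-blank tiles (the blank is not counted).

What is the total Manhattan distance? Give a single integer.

Tile 6: at (0,0), goal (1,2), distance |0-1|+|0-2| = 3
Tile 4: at (0,1), goal (1,0), distance |0-1|+|1-0| = 2
Tile 8: at (0,2), goal (2,1), distance |0-2|+|2-1| = 3
Tile 7: at (1,0), goal (2,0), distance |1-2|+|0-0| = 1
Tile 5: at (1,1), goal (1,1), distance |1-1|+|1-1| = 0
Tile 3: at (1,2), goal (0,2), distance |1-0|+|2-2| = 1
Tile 1: at (2,0), goal (0,0), distance |2-0|+|0-0| = 2
Tile 2: at (2,1), goal (0,1), distance |2-0|+|1-1| = 2
Sum: 3 + 2 + 3 + 1 + 0 + 1 + 2 + 2 = 14

Answer: 14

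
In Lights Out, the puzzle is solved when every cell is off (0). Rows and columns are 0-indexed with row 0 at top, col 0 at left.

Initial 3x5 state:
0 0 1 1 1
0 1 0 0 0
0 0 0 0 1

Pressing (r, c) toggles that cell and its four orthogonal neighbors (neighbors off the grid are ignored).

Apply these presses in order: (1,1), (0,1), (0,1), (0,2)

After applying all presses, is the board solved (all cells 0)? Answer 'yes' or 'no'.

After press 1 at (1,1):
0 1 1 1 1
1 0 1 0 0
0 1 0 0 1

After press 2 at (0,1):
1 0 0 1 1
1 1 1 0 0
0 1 0 0 1

After press 3 at (0,1):
0 1 1 1 1
1 0 1 0 0
0 1 0 0 1

After press 4 at (0,2):
0 0 0 0 1
1 0 0 0 0
0 1 0 0 1

Lights still on: 4

Answer: no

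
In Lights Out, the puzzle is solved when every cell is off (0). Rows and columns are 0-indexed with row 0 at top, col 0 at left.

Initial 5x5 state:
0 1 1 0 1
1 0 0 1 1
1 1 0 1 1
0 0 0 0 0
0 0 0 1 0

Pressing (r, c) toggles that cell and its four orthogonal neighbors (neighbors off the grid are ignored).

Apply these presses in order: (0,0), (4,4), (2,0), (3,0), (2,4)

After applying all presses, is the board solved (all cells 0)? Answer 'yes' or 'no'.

After press 1 at (0,0):
1 0 1 0 1
0 0 0 1 1
1 1 0 1 1
0 0 0 0 0
0 0 0 1 0

After press 2 at (4,4):
1 0 1 0 1
0 0 0 1 1
1 1 0 1 1
0 0 0 0 1
0 0 0 0 1

After press 3 at (2,0):
1 0 1 0 1
1 0 0 1 1
0 0 0 1 1
1 0 0 0 1
0 0 0 0 1

After press 4 at (3,0):
1 0 1 0 1
1 0 0 1 1
1 0 0 1 1
0 1 0 0 1
1 0 0 0 1

After press 5 at (2,4):
1 0 1 0 1
1 0 0 1 0
1 0 0 0 0
0 1 0 0 0
1 0 0 0 1

Lights still on: 9

Answer: no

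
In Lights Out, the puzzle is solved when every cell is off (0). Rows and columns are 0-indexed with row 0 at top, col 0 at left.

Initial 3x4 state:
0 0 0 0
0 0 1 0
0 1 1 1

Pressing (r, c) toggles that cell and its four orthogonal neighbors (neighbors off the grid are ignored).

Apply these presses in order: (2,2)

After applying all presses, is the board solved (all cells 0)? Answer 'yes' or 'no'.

Answer: yes

Derivation:
After press 1 at (2,2):
0 0 0 0
0 0 0 0
0 0 0 0

Lights still on: 0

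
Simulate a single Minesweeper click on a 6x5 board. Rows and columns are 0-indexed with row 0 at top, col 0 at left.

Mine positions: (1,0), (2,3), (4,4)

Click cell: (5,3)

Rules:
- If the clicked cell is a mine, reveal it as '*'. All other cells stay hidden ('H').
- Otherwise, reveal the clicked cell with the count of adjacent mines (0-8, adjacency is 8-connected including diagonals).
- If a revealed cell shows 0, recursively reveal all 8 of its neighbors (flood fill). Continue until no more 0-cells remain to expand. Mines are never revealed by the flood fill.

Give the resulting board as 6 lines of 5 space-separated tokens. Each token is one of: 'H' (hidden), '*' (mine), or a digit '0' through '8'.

H H H H H
H H H H H
H H H H H
H H H H H
H H H H H
H H H 1 H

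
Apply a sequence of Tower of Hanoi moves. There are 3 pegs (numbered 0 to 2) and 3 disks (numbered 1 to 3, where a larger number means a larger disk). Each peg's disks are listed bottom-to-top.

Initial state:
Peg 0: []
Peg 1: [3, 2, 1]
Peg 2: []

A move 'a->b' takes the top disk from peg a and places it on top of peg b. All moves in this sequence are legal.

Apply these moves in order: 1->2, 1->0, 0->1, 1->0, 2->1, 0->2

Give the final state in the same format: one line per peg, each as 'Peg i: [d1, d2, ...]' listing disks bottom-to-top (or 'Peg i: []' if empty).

Answer: Peg 0: []
Peg 1: [3, 1]
Peg 2: [2]

Derivation:
After move 1 (1->2):
Peg 0: []
Peg 1: [3, 2]
Peg 2: [1]

After move 2 (1->0):
Peg 0: [2]
Peg 1: [3]
Peg 2: [1]

After move 3 (0->1):
Peg 0: []
Peg 1: [3, 2]
Peg 2: [1]

After move 4 (1->0):
Peg 0: [2]
Peg 1: [3]
Peg 2: [1]

After move 5 (2->1):
Peg 0: [2]
Peg 1: [3, 1]
Peg 2: []

After move 6 (0->2):
Peg 0: []
Peg 1: [3, 1]
Peg 2: [2]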